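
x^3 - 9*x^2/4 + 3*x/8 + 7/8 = (x - 7/4)*(x - 1)*(x + 1/2)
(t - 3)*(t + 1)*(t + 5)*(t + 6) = t^4 + 9*t^3 + 5*t^2 - 93*t - 90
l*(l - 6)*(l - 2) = l^3 - 8*l^2 + 12*l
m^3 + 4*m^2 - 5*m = m*(m - 1)*(m + 5)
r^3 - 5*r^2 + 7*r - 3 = (r - 3)*(r - 1)^2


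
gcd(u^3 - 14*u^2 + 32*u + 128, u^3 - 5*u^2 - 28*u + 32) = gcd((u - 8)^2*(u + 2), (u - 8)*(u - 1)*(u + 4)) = u - 8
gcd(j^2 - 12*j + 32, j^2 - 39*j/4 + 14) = j - 8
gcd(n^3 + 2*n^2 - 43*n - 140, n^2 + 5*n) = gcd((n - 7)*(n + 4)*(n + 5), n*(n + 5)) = n + 5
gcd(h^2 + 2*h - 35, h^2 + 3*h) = 1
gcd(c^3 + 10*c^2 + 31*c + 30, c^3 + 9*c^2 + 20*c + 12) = c + 2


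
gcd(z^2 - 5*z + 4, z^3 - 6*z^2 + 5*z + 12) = z - 4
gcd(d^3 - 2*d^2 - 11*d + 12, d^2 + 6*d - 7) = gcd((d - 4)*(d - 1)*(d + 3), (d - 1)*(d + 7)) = d - 1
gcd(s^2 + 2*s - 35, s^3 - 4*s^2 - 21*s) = 1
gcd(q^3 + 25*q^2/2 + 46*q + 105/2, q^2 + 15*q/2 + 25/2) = q + 5/2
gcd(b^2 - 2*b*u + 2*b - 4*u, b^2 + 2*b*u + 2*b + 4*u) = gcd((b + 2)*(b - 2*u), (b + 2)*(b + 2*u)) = b + 2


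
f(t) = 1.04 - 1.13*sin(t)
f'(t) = -1.13*cos(t)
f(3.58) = 1.52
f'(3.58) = 1.02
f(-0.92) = 1.94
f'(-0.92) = -0.68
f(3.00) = 0.88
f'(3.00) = 1.12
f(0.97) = 0.11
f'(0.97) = -0.64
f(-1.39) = 2.15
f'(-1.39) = -0.20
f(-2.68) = 1.54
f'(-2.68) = 1.01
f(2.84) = 0.70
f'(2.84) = 1.08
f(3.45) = 1.38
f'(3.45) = 1.08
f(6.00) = 1.36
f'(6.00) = -1.08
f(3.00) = 0.88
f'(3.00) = 1.12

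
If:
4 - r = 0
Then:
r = 4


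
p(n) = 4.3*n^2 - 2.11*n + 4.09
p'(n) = 8.6*n - 2.11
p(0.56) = 4.26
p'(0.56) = 2.71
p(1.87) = 15.18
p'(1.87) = 13.97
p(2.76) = 31.02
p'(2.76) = 21.63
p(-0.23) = 4.80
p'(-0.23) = -4.09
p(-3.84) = 75.60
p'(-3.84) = -35.13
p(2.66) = 28.90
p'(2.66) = 20.77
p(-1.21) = 12.94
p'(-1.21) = -12.52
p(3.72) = 55.75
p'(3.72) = 29.88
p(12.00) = 597.97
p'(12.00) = 101.09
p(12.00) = 597.97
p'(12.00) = 101.09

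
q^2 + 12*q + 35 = (q + 5)*(q + 7)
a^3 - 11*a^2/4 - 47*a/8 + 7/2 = (a - 4)*(a - 1/2)*(a + 7/4)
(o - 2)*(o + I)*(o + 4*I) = o^3 - 2*o^2 + 5*I*o^2 - 4*o - 10*I*o + 8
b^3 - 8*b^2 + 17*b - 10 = (b - 5)*(b - 2)*(b - 1)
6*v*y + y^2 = y*(6*v + y)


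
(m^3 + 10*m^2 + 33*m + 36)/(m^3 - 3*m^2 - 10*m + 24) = (m^2 + 7*m + 12)/(m^2 - 6*m + 8)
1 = 1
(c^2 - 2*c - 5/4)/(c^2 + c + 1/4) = (2*c - 5)/(2*c + 1)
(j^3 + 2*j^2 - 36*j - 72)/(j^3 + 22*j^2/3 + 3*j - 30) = 3*(j^2 - 4*j - 12)/(3*j^2 + 4*j - 15)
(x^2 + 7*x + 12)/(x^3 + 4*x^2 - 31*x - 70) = (x^2 + 7*x + 12)/(x^3 + 4*x^2 - 31*x - 70)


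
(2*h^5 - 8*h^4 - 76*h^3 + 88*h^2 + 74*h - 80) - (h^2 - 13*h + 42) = 2*h^5 - 8*h^4 - 76*h^3 + 87*h^2 + 87*h - 122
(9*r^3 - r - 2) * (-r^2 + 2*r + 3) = -9*r^5 + 18*r^4 + 28*r^3 - 7*r - 6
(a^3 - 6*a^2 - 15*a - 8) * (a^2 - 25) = a^5 - 6*a^4 - 40*a^3 + 142*a^2 + 375*a + 200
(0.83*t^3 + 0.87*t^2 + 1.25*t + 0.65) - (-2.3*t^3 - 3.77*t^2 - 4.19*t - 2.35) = 3.13*t^3 + 4.64*t^2 + 5.44*t + 3.0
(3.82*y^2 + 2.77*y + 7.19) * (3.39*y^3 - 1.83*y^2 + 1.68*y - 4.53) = 12.9498*y^5 + 2.3997*y^4 + 25.7226*y^3 - 25.8087*y^2 - 0.468900000000001*y - 32.5707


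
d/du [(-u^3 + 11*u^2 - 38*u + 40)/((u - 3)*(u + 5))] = (-u^4 - 4*u^3 + 105*u^2 - 410*u + 490)/(u^4 + 4*u^3 - 26*u^2 - 60*u + 225)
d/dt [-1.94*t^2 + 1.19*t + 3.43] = 1.19 - 3.88*t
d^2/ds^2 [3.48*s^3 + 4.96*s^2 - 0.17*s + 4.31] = 20.88*s + 9.92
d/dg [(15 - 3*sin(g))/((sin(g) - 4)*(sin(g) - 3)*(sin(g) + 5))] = 3*(2*sin(g)^3 - 17*sin(g)^2 + 20*sin(g) + 55)*cos(g)/((sin(g) - 4)^2*(sin(g) - 3)^2*(sin(g) + 5)^2)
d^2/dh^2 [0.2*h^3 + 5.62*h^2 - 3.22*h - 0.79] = 1.2*h + 11.24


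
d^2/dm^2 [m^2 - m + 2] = 2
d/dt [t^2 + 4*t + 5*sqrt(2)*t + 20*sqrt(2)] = 2*t + 4 + 5*sqrt(2)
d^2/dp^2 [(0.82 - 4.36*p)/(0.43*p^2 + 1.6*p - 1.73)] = (-(0.86*p + 1.6)*(1.72*p + 3.2)*(4.36*p - 0.82) + (11.2488*p + 13.2468)*(0.43*p^2 + 1.6*p - 1.73))/(0.43*p^2 + 1.6*p - 1.73)^3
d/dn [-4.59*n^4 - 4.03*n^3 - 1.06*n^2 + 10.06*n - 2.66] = -18.36*n^3 - 12.09*n^2 - 2.12*n + 10.06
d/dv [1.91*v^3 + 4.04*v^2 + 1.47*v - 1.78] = 5.73*v^2 + 8.08*v + 1.47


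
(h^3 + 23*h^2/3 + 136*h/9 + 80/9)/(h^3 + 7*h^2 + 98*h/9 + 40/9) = (3*h + 4)/(3*h + 2)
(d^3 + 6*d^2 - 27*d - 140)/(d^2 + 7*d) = d - 1 - 20/d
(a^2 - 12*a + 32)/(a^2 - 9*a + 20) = (a - 8)/(a - 5)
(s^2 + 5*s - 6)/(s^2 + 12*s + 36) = (s - 1)/(s + 6)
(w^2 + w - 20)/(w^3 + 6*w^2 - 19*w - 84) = (w + 5)/(w^2 + 10*w + 21)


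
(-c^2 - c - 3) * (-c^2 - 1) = c^4 + c^3 + 4*c^2 + c + 3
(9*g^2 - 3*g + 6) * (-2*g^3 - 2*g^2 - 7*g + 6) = -18*g^5 - 12*g^4 - 69*g^3 + 63*g^2 - 60*g + 36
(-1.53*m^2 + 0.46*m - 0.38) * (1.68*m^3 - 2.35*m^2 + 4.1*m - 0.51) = -2.5704*m^5 + 4.3683*m^4 - 7.9924*m^3 + 3.5593*m^2 - 1.7926*m + 0.1938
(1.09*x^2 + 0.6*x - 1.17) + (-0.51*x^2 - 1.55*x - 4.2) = 0.58*x^2 - 0.95*x - 5.37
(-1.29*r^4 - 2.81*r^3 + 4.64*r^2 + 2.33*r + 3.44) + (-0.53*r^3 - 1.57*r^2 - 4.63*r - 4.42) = -1.29*r^4 - 3.34*r^3 + 3.07*r^2 - 2.3*r - 0.98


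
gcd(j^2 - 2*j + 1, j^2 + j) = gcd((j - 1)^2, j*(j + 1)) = 1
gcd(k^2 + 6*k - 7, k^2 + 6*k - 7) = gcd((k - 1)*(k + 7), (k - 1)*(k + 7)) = k^2 + 6*k - 7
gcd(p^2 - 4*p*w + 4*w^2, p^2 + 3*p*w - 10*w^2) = p - 2*w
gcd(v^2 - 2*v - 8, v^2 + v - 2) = v + 2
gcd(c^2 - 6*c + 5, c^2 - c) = c - 1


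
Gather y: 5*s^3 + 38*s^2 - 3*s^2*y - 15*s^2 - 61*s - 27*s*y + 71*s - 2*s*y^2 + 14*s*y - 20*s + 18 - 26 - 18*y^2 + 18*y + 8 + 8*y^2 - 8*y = 5*s^3 + 23*s^2 - 10*s + y^2*(-2*s - 10) + y*(-3*s^2 - 13*s + 10)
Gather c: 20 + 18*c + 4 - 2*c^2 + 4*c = -2*c^2 + 22*c + 24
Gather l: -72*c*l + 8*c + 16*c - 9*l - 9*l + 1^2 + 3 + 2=24*c + l*(-72*c - 18) + 6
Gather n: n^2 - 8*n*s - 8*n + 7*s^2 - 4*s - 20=n^2 + n*(-8*s - 8) + 7*s^2 - 4*s - 20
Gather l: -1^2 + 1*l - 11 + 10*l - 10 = 11*l - 22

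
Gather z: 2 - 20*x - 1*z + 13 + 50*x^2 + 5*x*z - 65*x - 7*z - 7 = 50*x^2 - 85*x + z*(5*x - 8) + 8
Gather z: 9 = 9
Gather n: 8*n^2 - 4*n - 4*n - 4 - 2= 8*n^2 - 8*n - 6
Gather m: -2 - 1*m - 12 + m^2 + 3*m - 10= m^2 + 2*m - 24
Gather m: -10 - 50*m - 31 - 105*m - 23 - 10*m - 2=-165*m - 66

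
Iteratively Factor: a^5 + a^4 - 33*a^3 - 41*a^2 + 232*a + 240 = (a + 1)*(a^4 - 33*a^2 - 8*a + 240) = (a - 5)*(a + 1)*(a^3 + 5*a^2 - 8*a - 48) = (a - 5)*(a - 3)*(a + 1)*(a^2 + 8*a + 16) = (a - 5)*(a - 3)*(a + 1)*(a + 4)*(a + 4)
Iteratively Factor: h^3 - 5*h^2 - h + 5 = (h - 1)*(h^2 - 4*h - 5) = (h - 5)*(h - 1)*(h + 1)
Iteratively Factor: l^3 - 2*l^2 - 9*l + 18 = (l - 2)*(l^2 - 9) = (l - 3)*(l - 2)*(l + 3)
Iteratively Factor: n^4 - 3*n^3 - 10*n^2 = (n)*(n^3 - 3*n^2 - 10*n) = n*(n - 5)*(n^2 + 2*n) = n*(n - 5)*(n + 2)*(n)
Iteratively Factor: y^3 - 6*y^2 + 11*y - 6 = (y - 2)*(y^2 - 4*y + 3) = (y - 2)*(y - 1)*(y - 3)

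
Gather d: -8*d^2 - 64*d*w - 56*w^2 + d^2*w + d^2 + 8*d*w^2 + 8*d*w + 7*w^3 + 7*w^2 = d^2*(w - 7) + d*(8*w^2 - 56*w) + 7*w^3 - 49*w^2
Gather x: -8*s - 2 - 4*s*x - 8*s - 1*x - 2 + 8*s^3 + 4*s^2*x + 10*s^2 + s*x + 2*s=8*s^3 + 10*s^2 - 14*s + x*(4*s^2 - 3*s - 1) - 4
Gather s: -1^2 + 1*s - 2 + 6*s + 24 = 7*s + 21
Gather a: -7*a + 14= 14 - 7*a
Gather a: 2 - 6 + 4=0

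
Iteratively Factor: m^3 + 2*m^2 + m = (m)*(m^2 + 2*m + 1) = m*(m + 1)*(m + 1)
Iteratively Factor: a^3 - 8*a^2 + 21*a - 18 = (a - 3)*(a^2 - 5*a + 6) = (a - 3)*(a - 2)*(a - 3)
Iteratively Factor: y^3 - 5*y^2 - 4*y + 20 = (y + 2)*(y^2 - 7*y + 10) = (y - 2)*(y + 2)*(y - 5)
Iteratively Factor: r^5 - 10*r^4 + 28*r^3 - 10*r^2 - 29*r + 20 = (r - 1)*(r^4 - 9*r^3 + 19*r^2 + 9*r - 20) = (r - 1)*(r + 1)*(r^3 - 10*r^2 + 29*r - 20) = (r - 4)*(r - 1)*(r + 1)*(r^2 - 6*r + 5) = (r - 5)*(r - 4)*(r - 1)*(r + 1)*(r - 1)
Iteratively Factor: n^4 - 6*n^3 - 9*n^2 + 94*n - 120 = (n - 2)*(n^3 - 4*n^2 - 17*n + 60) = (n - 2)*(n + 4)*(n^2 - 8*n + 15) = (n - 3)*(n - 2)*(n + 4)*(n - 5)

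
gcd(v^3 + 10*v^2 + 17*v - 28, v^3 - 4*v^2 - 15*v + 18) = v - 1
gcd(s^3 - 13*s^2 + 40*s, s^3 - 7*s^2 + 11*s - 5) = s - 5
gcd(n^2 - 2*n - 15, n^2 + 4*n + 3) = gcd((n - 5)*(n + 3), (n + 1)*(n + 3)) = n + 3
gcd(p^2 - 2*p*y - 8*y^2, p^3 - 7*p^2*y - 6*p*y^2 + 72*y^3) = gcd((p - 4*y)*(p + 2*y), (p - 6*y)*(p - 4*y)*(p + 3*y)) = -p + 4*y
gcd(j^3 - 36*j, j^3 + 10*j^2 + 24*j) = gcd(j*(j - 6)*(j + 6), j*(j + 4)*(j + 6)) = j^2 + 6*j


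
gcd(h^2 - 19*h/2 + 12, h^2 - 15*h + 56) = h - 8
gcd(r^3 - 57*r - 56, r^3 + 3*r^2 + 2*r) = r + 1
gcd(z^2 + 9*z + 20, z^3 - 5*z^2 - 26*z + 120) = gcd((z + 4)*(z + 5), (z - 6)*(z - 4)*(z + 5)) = z + 5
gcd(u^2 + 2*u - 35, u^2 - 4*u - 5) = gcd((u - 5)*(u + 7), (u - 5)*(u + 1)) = u - 5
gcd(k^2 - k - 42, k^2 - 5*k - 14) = k - 7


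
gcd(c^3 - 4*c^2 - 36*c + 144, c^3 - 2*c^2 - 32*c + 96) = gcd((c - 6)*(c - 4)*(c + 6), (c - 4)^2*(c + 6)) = c^2 + 2*c - 24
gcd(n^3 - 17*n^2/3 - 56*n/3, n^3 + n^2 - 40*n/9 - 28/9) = n + 7/3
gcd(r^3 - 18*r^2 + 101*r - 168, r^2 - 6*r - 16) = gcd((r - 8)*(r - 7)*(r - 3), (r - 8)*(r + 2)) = r - 8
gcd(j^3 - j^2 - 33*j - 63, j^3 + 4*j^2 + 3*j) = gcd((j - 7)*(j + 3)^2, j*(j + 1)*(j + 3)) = j + 3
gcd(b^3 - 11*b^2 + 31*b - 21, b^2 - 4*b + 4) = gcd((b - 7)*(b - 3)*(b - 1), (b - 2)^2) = 1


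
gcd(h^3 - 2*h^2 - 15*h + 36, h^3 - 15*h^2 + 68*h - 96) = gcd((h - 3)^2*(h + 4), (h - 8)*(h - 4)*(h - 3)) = h - 3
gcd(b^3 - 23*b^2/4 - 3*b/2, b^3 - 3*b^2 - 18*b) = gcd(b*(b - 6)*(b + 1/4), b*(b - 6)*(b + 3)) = b^2 - 6*b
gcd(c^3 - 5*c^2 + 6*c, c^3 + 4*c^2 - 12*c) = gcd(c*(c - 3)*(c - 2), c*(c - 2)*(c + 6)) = c^2 - 2*c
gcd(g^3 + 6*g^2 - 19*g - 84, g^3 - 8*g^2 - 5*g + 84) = g^2 - g - 12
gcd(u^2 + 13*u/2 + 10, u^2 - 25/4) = u + 5/2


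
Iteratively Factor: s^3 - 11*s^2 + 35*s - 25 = (s - 5)*(s^2 - 6*s + 5) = (s - 5)*(s - 1)*(s - 5)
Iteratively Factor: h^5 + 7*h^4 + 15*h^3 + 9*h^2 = (h)*(h^4 + 7*h^3 + 15*h^2 + 9*h) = h^2*(h^3 + 7*h^2 + 15*h + 9) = h^2*(h + 3)*(h^2 + 4*h + 3) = h^2*(h + 3)^2*(h + 1)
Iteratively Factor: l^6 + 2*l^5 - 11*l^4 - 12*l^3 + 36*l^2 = (l + 3)*(l^5 - l^4 - 8*l^3 + 12*l^2) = l*(l + 3)*(l^4 - l^3 - 8*l^2 + 12*l) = l^2*(l + 3)*(l^3 - l^2 - 8*l + 12) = l^2*(l - 2)*(l + 3)*(l^2 + l - 6) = l^2*(l - 2)*(l + 3)^2*(l - 2)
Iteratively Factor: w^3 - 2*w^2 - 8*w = (w - 4)*(w^2 + 2*w) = w*(w - 4)*(w + 2)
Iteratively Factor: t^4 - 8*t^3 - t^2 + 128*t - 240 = (t + 4)*(t^3 - 12*t^2 + 47*t - 60) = (t - 3)*(t + 4)*(t^2 - 9*t + 20) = (t - 5)*(t - 3)*(t + 4)*(t - 4)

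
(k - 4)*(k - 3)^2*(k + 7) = k^4 - 3*k^3 - 37*k^2 + 195*k - 252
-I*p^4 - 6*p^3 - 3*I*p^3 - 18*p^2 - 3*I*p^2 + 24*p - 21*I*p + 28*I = (p + 4)*(p - 7*I)*(p + I)*(-I*p + I)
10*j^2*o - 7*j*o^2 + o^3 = o*(-5*j + o)*(-2*j + o)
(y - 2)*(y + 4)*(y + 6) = y^3 + 8*y^2 + 4*y - 48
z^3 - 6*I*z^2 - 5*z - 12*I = (z - 4*I)*(z - 3*I)*(z + I)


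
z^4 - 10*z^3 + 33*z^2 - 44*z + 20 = (z - 5)*(z - 2)^2*(z - 1)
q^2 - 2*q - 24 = (q - 6)*(q + 4)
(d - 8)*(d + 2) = d^2 - 6*d - 16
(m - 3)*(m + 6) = m^2 + 3*m - 18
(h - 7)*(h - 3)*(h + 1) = h^3 - 9*h^2 + 11*h + 21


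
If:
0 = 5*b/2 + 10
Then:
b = -4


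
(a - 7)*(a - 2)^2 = a^3 - 11*a^2 + 32*a - 28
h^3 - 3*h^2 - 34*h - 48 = (h - 8)*(h + 2)*(h + 3)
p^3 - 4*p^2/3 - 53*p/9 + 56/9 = (p - 8/3)*(p - 1)*(p + 7/3)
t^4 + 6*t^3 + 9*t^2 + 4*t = t*(t + 1)^2*(t + 4)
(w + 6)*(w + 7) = w^2 + 13*w + 42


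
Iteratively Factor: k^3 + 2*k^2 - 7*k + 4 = (k - 1)*(k^2 + 3*k - 4) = (k - 1)*(k + 4)*(k - 1)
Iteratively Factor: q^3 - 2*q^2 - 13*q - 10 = (q + 1)*(q^2 - 3*q - 10) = (q + 1)*(q + 2)*(q - 5)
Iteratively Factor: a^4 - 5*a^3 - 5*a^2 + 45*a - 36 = (a - 4)*(a^3 - a^2 - 9*a + 9) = (a - 4)*(a - 3)*(a^2 + 2*a - 3) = (a - 4)*(a - 3)*(a - 1)*(a + 3)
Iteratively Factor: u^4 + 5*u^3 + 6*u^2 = (u)*(u^3 + 5*u^2 + 6*u) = u*(u + 3)*(u^2 + 2*u) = u*(u + 2)*(u + 3)*(u)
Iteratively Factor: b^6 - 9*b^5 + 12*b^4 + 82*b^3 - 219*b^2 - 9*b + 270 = (b - 3)*(b^5 - 6*b^4 - 6*b^3 + 64*b^2 - 27*b - 90) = (b - 3)*(b - 2)*(b^4 - 4*b^3 - 14*b^2 + 36*b + 45) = (b - 3)^2*(b - 2)*(b^3 - b^2 - 17*b - 15) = (b - 3)^2*(b - 2)*(b + 3)*(b^2 - 4*b - 5) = (b - 3)^2*(b - 2)*(b + 1)*(b + 3)*(b - 5)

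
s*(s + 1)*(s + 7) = s^3 + 8*s^2 + 7*s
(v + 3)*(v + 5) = v^2 + 8*v + 15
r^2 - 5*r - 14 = (r - 7)*(r + 2)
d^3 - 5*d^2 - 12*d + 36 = (d - 6)*(d - 2)*(d + 3)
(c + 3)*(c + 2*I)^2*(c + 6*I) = c^4 + 3*c^3 + 10*I*c^3 - 28*c^2 + 30*I*c^2 - 84*c - 24*I*c - 72*I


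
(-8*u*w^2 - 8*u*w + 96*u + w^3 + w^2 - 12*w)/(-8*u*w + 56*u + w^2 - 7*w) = (w^2 + w - 12)/(w - 7)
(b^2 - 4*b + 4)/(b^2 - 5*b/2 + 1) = 2*(b - 2)/(2*b - 1)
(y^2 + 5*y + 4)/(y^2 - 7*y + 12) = (y^2 + 5*y + 4)/(y^2 - 7*y + 12)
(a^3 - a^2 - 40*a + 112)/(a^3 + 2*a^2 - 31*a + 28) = (a - 4)/(a - 1)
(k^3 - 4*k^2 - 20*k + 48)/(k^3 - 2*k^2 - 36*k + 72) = (k + 4)/(k + 6)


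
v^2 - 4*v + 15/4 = (v - 5/2)*(v - 3/2)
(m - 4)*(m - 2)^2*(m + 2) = m^4 - 6*m^3 + 4*m^2 + 24*m - 32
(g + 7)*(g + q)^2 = g^3 + 2*g^2*q + 7*g^2 + g*q^2 + 14*g*q + 7*q^2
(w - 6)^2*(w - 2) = w^3 - 14*w^2 + 60*w - 72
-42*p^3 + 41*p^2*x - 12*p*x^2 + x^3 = (-7*p + x)*(-3*p + x)*(-2*p + x)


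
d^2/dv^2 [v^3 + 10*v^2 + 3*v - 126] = 6*v + 20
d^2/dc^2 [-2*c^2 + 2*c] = -4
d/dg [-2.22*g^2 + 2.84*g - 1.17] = 2.84 - 4.44*g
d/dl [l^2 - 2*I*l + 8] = 2*l - 2*I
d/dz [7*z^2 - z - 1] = 14*z - 1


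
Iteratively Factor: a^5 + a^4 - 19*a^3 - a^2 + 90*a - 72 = (a + 4)*(a^4 - 3*a^3 - 7*a^2 + 27*a - 18) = (a - 3)*(a + 4)*(a^3 - 7*a + 6) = (a - 3)*(a - 2)*(a + 4)*(a^2 + 2*a - 3) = (a - 3)*(a - 2)*(a - 1)*(a + 4)*(a + 3)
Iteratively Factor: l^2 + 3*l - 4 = (l + 4)*(l - 1)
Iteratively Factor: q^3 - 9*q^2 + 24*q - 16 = (q - 4)*(q^2 - 5*q + 4) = (q - 4)^2*(q - 1)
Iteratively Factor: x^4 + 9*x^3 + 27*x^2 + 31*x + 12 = (x + 1)*(x^3 + 8*x^2 + 19*x + 12) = (x + 1)*(x + 4)*(x^2 + 4*x + 3) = (x + 1)*(x + 3)*(x + 4)*(x + 1)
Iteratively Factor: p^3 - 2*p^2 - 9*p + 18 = (p - 3)*(p^2 + p - 6) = (p - 3)*(p - 2)*(p + 3)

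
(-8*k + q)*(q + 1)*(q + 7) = -8*k*q^2 - 64*k*q - 56*k + q^3 + 8*q^2 + 7*q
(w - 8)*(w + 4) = w^2 - 4*w - 32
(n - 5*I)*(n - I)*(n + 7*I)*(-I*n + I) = -I*n^4 + n^3 + I*n^3 - n^2 - 37*I*n^2 - 35*n + 37*I*n + 35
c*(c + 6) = c^2 + 6*c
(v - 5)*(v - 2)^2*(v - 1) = v^4 - 10*v^3 + 33*v^2 - 44*v + 20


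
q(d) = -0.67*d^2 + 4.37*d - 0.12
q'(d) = 4.37 - 1.34*d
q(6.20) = 1.22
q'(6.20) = -3.94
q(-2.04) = -11.82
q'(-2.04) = 7.10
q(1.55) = 5.04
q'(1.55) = 2.29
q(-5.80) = -48.00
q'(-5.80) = 12.14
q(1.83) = 5.63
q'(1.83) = 1.92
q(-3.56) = -24.17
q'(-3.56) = 9.14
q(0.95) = 3.43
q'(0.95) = 3.10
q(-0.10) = -0.56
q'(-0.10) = 4.50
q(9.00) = -15.06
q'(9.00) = -7.69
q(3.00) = 6.96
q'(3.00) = 0.35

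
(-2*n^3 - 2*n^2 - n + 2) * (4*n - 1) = -8*n^4 - 6*n^3 - 2*n^2 + 9*n - 2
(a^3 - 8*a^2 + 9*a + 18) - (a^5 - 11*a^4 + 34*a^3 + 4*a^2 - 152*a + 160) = -a^5 + 11*a^4 - 33*a^3 - 12*a^2 + 161*a - 142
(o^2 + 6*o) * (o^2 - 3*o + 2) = o^4 + 3*o^3 - 16*o^2 + 12*o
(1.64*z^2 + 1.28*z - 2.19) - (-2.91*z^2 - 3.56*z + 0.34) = 4.55*z^2 + 4.84*z - 2.53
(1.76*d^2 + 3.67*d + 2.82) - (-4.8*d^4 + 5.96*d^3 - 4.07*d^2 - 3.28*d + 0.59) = 4.8*d^4 - 5.96*d^3 + 5.83*d^2 + 6.95*d + 2.23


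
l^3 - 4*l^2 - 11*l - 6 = (l - 6)*(l + 1)^2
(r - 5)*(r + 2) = r^2 - 3*r - 10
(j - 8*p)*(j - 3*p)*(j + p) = j^3 - 10*j^2*p + 13*j*p^2 + 24*p^3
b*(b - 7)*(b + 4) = b^3 - 3*b^2 - 28*b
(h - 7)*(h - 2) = h^2 - 9*h + 14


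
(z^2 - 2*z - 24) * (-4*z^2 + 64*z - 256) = -4*z^4 + 72*z^3 - 288*z^2 - 1024*z + 6144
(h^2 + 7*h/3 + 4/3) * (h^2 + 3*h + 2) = h^4 + 16*h^3/3 + 31*h^2/3 + 26*h/3 + 8/3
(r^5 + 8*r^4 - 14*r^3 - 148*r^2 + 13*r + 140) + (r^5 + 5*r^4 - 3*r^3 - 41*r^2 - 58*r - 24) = 2*r^5 + 13*r^4 - 17*r^3 - 189*r^2 - 45*r + 116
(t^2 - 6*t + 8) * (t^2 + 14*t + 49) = t^4 + 8*t^3 - 27*t^2 - 182*t + 392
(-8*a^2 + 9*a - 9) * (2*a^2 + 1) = -16*a^4 + 18*a^3 - 26*a^2 + 9*a - 9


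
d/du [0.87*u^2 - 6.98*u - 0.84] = 1.74*u - 6.98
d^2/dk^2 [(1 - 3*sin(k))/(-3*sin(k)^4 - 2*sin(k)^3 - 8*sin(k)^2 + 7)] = (-243*sin(k)^9 - 54*sin(k)^8 + 270*sin(k)^7 + 288*sin(k)^6 - 1078*sin(k)^5 - 146*sin(k)^4 + 506*sin(k)^3 + 92*sin(k)^2 + 777*sin(k) - 112)/(3*sin(k)^4 + 2*sin(k)^3 + 8*sin(k)^2 - 7)^3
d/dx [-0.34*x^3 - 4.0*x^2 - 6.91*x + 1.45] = -1.02*x^2 - 8.0*x - 6.91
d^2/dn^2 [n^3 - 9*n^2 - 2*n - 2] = 6*n - 18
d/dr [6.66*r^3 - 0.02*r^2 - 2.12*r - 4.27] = 19.98*r^2 - 0.04*r - 2.12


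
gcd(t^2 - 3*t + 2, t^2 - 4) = t - 2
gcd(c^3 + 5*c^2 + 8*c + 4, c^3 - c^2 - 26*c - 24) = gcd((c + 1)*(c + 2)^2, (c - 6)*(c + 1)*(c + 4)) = c + 1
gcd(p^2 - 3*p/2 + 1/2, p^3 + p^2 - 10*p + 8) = p - 1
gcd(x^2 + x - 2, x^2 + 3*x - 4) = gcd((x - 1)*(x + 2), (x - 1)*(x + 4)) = x - 1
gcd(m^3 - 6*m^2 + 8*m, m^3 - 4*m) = m^2 - 2*m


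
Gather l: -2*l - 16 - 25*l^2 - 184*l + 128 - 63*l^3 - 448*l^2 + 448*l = -63*l^3 - 473*l^2 + 262*l + 112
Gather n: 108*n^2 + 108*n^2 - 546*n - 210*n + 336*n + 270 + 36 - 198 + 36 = 216*n^2 - 420*n + 144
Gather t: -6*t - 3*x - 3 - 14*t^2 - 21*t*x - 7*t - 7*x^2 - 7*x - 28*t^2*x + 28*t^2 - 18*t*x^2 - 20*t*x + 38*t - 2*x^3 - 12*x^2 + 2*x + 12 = t^2*(14 - 28*x) + t*(-18*x^2 - 41*x + 25) - 2*x^3 - 19*x^2 - 8*x + 9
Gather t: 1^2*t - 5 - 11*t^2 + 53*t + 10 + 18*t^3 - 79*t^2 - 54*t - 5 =18*t^3 - 90*t^2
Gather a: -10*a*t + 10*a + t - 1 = a*(10 - 10*t) + t - 1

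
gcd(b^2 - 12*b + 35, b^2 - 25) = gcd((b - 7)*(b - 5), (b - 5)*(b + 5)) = b - 5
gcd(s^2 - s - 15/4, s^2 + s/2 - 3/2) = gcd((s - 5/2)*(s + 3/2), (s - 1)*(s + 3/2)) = s + 3/2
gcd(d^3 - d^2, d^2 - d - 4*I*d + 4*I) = d - 1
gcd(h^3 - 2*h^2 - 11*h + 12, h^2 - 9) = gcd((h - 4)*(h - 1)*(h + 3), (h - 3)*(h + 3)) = h + 3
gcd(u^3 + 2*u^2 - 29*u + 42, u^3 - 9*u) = u - 3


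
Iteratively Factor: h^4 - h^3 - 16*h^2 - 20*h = (h)*(h^3 - h^2 - 16*h - 20) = h*(h + 2)*(h^2 - 3*h - 10) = h*(h - 5)*(h + 2)*(h + 2)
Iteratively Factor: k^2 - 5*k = (k - 5)*(k)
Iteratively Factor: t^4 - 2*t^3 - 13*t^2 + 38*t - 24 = (t + 4)*(t^3 - 6*t^2 + 11*t - 6) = (t - 2)*(t + 4)*(t^2 - 4*t + 3) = (t - 2)*(t - 1)*(t + 4)*(t - 3)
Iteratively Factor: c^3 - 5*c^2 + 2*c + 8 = (c + 1)*(c^2 - 6*c + 8) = (c - 2)*(c + 1)*(c - 4)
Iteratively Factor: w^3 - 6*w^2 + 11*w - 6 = (w - 3)*(w^2 - 3*w + 2) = (w - 3)*(w - 1)*(w - 2)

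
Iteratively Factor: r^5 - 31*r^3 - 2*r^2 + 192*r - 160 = (r - 5)*(r^4 + 5*r^3 - 6*r^2 - 32*r + 32) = (r - 5)*(r + 4)*(r^3 + r^2 - 10*r + 8) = (r - 5)*(r - 1)*(r + 4)*(r^2 + 2*r - 8) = (r - 5)*(r - 2)*(r - 1)*(r + 4)*(r + 4)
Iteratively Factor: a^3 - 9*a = (a + 3)*(a^2 - 3*a) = a*(a + 3)*(a - 3)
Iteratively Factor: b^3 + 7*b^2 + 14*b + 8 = (b + 1)*(b^2 + 6*b + 8) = (b + 1)*(b + 4)*(b + 2)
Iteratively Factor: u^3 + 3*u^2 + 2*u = (u + 1)*(u^2 + 2*u) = (u + 1)*(u + 2)*(u)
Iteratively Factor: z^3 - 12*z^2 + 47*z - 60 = (z - 5)*(z^2 - 7*z + 12) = (z - 5)*(z - 3)*(z - 4)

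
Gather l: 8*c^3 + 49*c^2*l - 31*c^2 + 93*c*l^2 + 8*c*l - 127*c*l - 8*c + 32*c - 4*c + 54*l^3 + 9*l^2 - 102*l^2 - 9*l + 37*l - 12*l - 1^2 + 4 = 8*c^3 - 31*c^2 + 20*c + 54*l^3 + l^2*(93*c - 93) + l*(49*c^2 - 119*c + 16) + 3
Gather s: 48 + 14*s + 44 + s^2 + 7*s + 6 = s^2 + 21*s + 98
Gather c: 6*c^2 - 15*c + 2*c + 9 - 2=6*c^2 - 13*c + 7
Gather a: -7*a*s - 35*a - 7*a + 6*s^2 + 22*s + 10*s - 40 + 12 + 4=a*(-7*s - 42) + 6*s^2 + 32*s - 24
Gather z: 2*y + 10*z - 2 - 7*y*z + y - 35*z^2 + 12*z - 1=3*y - 35*z^2 + z*(22 - 7*y) - 3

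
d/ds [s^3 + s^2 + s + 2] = 3*s^2 + 2*s + 1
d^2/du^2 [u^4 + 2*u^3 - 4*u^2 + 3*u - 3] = 12*u^2 + 12*u - 8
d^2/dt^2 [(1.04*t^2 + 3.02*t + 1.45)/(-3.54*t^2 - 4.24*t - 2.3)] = (-44.470896*t^3 - 58.2188400000001*t^2 + 16.94952*t + 19.37564)/(44.361864*t^6 + 159.401952*t^5 + 277.390152*t^4 + 283.357504*t^3 + 180.22524*t^2 + 67.2888*t + 12.167)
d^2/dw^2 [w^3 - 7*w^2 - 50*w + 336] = 6*w - 14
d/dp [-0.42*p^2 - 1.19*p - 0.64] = -0.84*p - 1.19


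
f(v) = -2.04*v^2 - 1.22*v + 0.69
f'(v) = -4.08*v - 1.22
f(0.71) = -1.20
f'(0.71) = -4.12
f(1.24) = -3.96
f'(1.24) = -6.28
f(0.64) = -0.93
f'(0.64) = -3.83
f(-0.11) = 0.80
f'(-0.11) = -0.77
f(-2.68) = -10.69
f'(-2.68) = 9.71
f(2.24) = -12.28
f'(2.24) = -10.36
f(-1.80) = -3.72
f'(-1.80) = 6.12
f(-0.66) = 0.61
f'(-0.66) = 1.47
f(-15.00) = -440.01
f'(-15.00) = 59.98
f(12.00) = -307.71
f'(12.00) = -50.18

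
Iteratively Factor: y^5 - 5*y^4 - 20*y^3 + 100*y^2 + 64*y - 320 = (y - 4)*(y^4 - y^3 - 24*y^2 + 4*y + 80) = (y - 4)*(y - 2)*(y^3 + y^2 - 22*y - 40) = (y - 4)*(y - 2)*(y + 2)*(y^2 - y - 20) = (y - 5)*(y - 4)*(y - 2)*(y + 2)*(y + 4)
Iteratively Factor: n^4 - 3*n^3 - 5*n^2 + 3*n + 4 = (n + 1)*(n^3 - 4*n^2 - n + 4) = (n - 4)*(n + 1)*(n^2 - 1) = (n - 4)*(n + 1)^2*(n - 1)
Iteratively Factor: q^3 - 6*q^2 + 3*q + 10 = (q - 2)*(q^2 - 4*q - 5) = (q - 2)*(q + 1)*(q - 5)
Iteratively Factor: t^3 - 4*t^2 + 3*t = (t)*(t^2 - 4*t + 3) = t*(t - 1)*(t - 3)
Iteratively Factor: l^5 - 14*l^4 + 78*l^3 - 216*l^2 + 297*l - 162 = (l - 3)*(l^4 - 11*l^3 + 45*l^2 - 81*l + 54) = (l - 3)^2*(l^3 - 8*l^2 + 21*l - 18) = (l - 3)^3*(l^2 - 5*l + 6) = (l - 3)^3*(l - 2)*(l - 3)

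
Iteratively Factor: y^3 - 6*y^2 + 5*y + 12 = (y - 3)*(y^2 - 3*y - 4) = (y - 3)*(y + 1)*(y - 4)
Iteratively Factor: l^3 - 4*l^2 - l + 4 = (l - 4)*(l^2 - 1) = (l - 4)*(l + 1)*(l - 1)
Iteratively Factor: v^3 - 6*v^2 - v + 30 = (v - 3)*(v^2 - 3*v - 10) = (v - 5)*(v - 3)*(v + 2)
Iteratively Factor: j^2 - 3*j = (j)*(j - 3)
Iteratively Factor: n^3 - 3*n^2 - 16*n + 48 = (n - 3)*(n^2 - 16) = (n - 4)*(n - 3)*(n + 4)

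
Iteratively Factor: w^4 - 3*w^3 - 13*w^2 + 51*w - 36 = (w + 4)*(w^3 - 7*w^2 + 15*w - 9) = (w - 3)*(w + 4)*(w^2 - 4*w + 3) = (w - 3)*(w - 1)*(w + 4)*(w - 3)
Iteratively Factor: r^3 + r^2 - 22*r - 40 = (r - 5)*(r^2 + 6*r + 8) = (r - 5)*(r + 2)*(r + 4)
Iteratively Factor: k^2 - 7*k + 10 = (k - 2)*(k - 5)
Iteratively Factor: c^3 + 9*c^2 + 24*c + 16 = (c + 4)*(c^2 + 5*c + 4) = (c + 4)^2*(c + 1)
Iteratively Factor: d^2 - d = (d)*(d - 1)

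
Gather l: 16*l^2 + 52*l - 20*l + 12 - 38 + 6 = 16*l^2 + 32*l - 20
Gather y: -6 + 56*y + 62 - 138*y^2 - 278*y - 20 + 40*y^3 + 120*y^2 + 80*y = 40*y^3 - 18*y^2 - 142*y + 36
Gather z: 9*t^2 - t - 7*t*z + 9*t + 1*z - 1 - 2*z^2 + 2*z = 9*t^2 + 8*t - 2*z^2 + z*(3 - 7*t) - 1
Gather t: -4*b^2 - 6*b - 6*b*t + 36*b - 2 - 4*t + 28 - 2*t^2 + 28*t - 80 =-4*b^2 + 30*b - 2*t^2 + t*(24 - 6*b) - 54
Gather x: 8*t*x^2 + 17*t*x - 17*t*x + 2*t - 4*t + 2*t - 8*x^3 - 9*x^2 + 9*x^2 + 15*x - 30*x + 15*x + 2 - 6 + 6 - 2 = 8*t*x^2 - 8*x^3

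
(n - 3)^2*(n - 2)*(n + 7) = n^4 - n^3 - 35*n^2 + 129*n - 126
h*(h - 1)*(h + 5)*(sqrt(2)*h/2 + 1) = sqrt(2)*h^4/2 + h^3 + 2*sqrt(2)*h^3 - 5*sqrt(2)*h^2/2 + 4*h^2 - 5*h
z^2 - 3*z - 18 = (z - 6)*(z + 3)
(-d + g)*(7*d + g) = -7*d^2 + 6*d*g + g^2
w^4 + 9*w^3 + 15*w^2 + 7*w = w*(w + 1)^2*(w + 7)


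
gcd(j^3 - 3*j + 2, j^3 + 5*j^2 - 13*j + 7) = j^2 - 2*j + 1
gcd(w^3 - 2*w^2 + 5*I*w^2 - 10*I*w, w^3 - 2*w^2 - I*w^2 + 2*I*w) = w^2 - 2*w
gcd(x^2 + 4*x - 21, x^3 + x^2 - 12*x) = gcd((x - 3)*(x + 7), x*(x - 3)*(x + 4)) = x - 3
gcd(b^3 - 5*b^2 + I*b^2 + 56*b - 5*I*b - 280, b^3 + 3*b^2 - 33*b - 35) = b - 5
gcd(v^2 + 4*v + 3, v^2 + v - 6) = v + 3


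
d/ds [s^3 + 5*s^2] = s*(3*s + 10)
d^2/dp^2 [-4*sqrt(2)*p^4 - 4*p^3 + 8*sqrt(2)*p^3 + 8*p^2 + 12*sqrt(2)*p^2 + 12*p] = -48*sqrt(2)*p^2 - 24*p + 48*sqrt(2)*p + 16 + 24*sqrt(2)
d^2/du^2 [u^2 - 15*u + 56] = 2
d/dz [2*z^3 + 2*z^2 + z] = 6*z^2 + 4*z + 1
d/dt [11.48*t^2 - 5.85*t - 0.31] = 22.96*t - 5.85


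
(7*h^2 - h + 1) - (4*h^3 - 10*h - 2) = -4*h^3 + 7*h^2 + 9*h + 3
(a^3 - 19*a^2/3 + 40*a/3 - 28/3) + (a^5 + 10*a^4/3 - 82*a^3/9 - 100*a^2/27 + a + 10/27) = a^5 + 10*a^4/3 - 73*a^3/9 - 271*a^2/27 + 43*a/3 - 242/27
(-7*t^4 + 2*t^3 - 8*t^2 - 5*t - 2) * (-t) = 7*t^5 - 2*t^4 + 8*t^3 + 5*t^2 + 2*t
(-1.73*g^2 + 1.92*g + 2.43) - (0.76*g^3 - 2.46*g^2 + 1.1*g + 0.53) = -0.76*g^3 + 0.73*g^2 + 0.82*g + 1.9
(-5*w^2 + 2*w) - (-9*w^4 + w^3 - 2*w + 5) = 9*w^4 - w^3 - 5*w^2 + 4*w - 5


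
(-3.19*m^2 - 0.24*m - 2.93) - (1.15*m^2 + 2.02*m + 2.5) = -4.34*m^2 - 2.26*m - 5.43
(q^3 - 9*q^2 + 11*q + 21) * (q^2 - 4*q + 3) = q^5 - 13*q^4 + 50*q^3 - 50*q^2 - 51*q + 63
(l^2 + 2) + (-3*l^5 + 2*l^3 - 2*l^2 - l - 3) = -3*l^5 + 2*l^3 - l^2 - l - 1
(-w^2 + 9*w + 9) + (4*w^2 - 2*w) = 3*w^2 + 7*w + 9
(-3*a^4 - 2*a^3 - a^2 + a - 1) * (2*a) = -6*a^5 - 4*a^4 - 2*a^3 + 2*a^2 - 2*a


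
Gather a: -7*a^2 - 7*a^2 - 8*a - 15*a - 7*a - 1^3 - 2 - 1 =-14*a^2 - 30*a - 4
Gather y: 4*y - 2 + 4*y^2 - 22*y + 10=4*y^2 - 18*y + 8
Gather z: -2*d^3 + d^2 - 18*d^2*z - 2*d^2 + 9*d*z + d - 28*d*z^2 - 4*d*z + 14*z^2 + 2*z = -2*d^3 - d^2 + d + z^2*(14 - 28*d) + z*(-18*d^2 + 5*d + 2)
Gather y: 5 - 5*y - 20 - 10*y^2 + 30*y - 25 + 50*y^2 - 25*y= 40*y^2 - 40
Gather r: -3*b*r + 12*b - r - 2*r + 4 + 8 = 12*b + r*(-3*b - 3) + 12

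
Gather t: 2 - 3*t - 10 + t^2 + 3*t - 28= t^2 - 36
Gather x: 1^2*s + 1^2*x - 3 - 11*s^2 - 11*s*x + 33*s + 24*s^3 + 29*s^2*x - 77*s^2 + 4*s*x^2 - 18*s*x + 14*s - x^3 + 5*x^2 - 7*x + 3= 24*s^3 - 88*s^2 + 48*s - x^3 + x^2*(4*s + 5) + x*(29*s^2 - 29*s - 6)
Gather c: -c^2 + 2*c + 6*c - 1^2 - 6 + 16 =-c^2 + 8*c + 9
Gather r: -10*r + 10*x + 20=-10*r + 10*x + 20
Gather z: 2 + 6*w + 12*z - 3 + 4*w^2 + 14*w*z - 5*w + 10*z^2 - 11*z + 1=4*w^2 + w + 10*z^2 + z*(14*w + 1)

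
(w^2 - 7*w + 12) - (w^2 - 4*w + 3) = 9 - 3*w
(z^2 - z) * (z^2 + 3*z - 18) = z^4 + 2*z^3 - 21*z^2 + 18*z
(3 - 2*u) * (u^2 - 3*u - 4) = -2*u^3 + 9*u^2 - u - 12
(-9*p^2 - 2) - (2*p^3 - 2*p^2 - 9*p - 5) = -2*p^3 - 7*p^2 + 9*p + 3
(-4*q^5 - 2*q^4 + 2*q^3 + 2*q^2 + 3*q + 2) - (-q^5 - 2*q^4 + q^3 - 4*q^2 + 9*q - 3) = -3*q^5 + q^3 + 6*q^2 - 6*q + 5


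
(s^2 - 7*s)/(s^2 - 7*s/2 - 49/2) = 2*s/(2*s + 7)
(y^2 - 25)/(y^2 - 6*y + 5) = (y + 5)/(y - 1)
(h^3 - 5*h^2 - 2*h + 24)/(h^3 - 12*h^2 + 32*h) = (h^2 - h - 6)/(h*(h - 8))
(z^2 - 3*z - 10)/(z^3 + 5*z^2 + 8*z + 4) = (z - 5)/(z^2 + 3*z + 2)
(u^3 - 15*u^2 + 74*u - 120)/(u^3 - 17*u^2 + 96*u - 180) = (u - 4)/(u - 6)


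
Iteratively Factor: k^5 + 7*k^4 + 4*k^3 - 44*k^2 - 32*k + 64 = (k + 2)*(k^4 + 5*k^3 - 6*k^2 - 32*k + 32) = (k + 2)*(k + 4)*(k^3 + k^2 - 10*k + 8) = (k - 1)*(k + 2)*(k + 4)*(k^2 + 2*k - 8) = (k - 2)*(k - 1)*(k + 2)*(k + 4)*(k + 4)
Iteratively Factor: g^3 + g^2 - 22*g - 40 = (g + 2)*(g^2 - g - 20) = (g + 2)*(g + 4)*(g - 5)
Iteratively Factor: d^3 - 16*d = (d)*(d^2 - 16) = d*(d + 4)*(d - 4)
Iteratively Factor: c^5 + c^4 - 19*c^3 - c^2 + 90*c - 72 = (c + 3)*(c^4 - 2*c^3 - 13*c^2 + 38*c - 24) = (c + 3)*(c + 4)*(c^3 - 6*c^2 + 11*c - 6) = (c - 2)*(c + 3)*(c + 4)*(c^2 - 4*c + 3) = (c - 3)*(c - 2)*(c + 3)*(c + 4)*(c - 1)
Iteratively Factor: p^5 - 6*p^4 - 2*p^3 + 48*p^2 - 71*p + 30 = (p - 1)*(p^4 - 5*p^3 - 7*p^2 + 41*p - 30) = (p - 1)*(p + 3)*(p^3 - 8*p^2 + 17*p - 10) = (p - 5)*(p - 1)*(p + 3)*(p^2 - 3*p + 2) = (p - 5)*(p - 2)*(p - 1)*(p + 3)*(p - 1)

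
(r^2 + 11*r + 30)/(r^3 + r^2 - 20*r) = (r + 6)/(r*(r - 4))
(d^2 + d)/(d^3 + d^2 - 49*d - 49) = d/(d^2 - 49)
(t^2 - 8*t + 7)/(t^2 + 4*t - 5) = (t - 7)/(t + 5)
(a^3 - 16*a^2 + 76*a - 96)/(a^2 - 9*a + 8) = (a^2 - 8*a + 12)/(a - 1)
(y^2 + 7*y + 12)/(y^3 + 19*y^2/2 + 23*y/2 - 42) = 2*(y + 3)/(2*y^2 + 11*y - 21)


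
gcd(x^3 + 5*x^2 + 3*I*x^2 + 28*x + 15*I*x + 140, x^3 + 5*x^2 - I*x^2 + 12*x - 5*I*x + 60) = x^2 + x*(5 - 4*I) - 20*I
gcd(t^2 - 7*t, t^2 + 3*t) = t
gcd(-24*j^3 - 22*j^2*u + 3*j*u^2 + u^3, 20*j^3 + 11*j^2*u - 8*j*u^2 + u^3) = -4*j^2 - 3*j*u + u^2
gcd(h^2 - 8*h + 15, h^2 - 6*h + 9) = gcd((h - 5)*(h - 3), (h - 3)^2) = h - 3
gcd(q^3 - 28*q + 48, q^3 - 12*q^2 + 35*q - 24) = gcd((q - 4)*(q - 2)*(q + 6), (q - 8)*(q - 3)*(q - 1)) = 1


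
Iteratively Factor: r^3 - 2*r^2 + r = (r - 1)*(r^2 - r) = (r - 1)^2*(r)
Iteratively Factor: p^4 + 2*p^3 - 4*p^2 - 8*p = (p - 2)*(p^3 + 4*p^2 + 4*p) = (p - 2)*(p + 2)*(p^2 + 2*p) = (p - 2)*(p + 2)^2*(p)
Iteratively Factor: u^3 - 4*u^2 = (u)*(u^2 - 4*u) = u^2*(u - 4)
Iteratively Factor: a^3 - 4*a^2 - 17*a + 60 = (a - 3)*(a^2 - a - 20) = (a - 3)*(a + 4)*(a - 5)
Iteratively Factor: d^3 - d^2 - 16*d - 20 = (d + 2)*(d^2 - 3*d - 10) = (d - 5)*(d + 2)*(d + 2)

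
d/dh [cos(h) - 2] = -sin(h)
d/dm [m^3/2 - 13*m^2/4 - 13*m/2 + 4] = 3*m^2/2 - 13*m/2 - 13/2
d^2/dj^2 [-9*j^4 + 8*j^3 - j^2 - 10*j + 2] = -108*j^2 + 48*j - 2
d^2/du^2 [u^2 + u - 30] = 2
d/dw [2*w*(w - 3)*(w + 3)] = 6*w^2 - 18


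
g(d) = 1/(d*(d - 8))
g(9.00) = 0.11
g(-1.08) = 0.10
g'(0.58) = 0.37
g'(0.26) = 1.85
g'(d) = -1/(d*(d - 8)^2) - 1/(d^2*(d - 8)) = 2*(4 - d)/(d^2*(d^2 - 16*d + 64))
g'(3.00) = 0.01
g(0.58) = -0.23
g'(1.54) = 0.05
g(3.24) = -0.06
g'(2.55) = 0.02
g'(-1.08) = 0.11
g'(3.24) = 0.01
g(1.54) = -0.10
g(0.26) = -0.50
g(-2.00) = 0.05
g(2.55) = -0.07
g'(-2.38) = 0.02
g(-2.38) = 0.04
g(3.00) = -0.07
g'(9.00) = -0.12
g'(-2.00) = 0.03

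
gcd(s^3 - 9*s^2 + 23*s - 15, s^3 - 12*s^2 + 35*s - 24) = s^2 - 4*s + 3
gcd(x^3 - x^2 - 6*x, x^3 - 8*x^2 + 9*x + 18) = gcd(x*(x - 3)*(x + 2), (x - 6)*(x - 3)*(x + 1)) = x - 3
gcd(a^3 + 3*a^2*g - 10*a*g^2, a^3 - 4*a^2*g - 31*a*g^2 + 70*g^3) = a^2 + 3*a*g - 10*g^2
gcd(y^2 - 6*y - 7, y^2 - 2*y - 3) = y + 1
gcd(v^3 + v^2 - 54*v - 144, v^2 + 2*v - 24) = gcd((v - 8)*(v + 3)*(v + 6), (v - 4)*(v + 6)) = v + 6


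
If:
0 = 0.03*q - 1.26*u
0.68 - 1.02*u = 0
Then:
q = 28.00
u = 0.67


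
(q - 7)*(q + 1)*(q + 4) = q^3 - 2*q^2 - 31*q - 28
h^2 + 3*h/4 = h*(h + 3/4)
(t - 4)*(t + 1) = t^2 - 3*t - 4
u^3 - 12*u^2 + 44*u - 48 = (u - 6)*(u - 4)*(u - 2)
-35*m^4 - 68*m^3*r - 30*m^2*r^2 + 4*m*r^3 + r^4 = (-5*m + r)*(m + r)^2*(7*m + r)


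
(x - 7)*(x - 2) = x^2 - 9*x + 14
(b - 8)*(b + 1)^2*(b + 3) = b^4 - 3*b^3 - 33*b^2 - 53*b - 24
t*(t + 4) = t^2 + 4*t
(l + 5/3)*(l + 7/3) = l^2 + 4*l + 35/9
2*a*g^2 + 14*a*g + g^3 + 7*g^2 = g*(2*a + g)*(g + 7)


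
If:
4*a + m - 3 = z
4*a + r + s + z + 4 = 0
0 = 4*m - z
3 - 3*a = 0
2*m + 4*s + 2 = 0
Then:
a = 1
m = 1/3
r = -26/3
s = -2/3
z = 4/3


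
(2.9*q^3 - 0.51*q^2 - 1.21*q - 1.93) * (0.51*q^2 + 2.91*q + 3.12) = 1.479*q^5 + 8.1789*q^4 + 6.9468*q^3 - 6.0966*q^2 - 9.3915*q - 6.0216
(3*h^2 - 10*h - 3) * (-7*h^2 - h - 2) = -21*h^4 + 67*h^3 + 25*h^2 + 23*h + 6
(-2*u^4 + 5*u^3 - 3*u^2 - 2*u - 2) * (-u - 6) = 2*u^5 + 7*u^4 - 27*u^3 + 20*u^2 + 14*u + 12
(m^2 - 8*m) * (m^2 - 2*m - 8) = m^4 - 10*m^3 + 8*m^2 + 64*m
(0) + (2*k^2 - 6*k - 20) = 2*k^2 - 6*k - 20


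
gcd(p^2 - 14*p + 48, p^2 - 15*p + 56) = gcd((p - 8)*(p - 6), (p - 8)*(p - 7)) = p - 8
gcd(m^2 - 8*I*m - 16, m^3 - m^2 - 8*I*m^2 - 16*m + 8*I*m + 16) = m^2 - 8*I*m - 16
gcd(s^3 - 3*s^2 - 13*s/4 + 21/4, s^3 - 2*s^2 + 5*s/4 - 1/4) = s - 1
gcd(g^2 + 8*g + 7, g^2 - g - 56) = g + 7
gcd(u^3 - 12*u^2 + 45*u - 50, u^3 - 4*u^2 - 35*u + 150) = u^2 - 10*u + 25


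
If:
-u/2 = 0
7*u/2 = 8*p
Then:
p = 0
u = 0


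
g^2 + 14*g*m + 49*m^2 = (g + 7*m)^2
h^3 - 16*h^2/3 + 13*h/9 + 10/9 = (h - 5)*(h - 2/3)*(h + 1/3)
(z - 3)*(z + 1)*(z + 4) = z^3 + 2*z^2 - 11*z - 12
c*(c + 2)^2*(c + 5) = c^4 + 9*c^3 + 24*c^2 + 20*c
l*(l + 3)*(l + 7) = l^3 + 10*l^2 + 21*l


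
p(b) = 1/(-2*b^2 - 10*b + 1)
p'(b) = (4*b + 10)/(-2*b^2 - 10*b + 1)^2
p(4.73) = -0.01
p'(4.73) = 0.00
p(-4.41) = 0.16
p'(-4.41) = -0.20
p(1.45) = -0.06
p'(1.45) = 0.05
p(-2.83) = 0.08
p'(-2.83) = -0.01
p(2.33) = -0.03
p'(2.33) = 0.02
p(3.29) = -0.02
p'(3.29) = 0.01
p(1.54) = -0.05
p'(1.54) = 0.04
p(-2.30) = 0.07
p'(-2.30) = 0.00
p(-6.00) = -0.09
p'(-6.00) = -0.12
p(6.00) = -0.00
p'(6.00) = 0.00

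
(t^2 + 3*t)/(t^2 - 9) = t/(t - 3)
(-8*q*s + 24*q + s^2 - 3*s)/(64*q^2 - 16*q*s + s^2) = (3 - s)/(8*q - s)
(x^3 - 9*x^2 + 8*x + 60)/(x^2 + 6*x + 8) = (x^2 - 11*x + 30)/(x + 4)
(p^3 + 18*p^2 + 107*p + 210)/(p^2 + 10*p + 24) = (p^2 + 12*p + 35)/(p + 4)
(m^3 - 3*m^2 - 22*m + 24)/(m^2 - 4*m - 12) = (m^2 + 3*m - 4)/(m + 2)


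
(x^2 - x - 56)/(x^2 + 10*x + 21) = (x - 8)/(x + 3)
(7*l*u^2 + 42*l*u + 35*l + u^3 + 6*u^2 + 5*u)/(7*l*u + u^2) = u + 6 + 5/u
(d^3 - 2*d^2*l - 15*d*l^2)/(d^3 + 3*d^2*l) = (d - 5*l)/d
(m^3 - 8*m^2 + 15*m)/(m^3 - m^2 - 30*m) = (-m^2 + 8*m - 15)/(-m^2 + m + 30)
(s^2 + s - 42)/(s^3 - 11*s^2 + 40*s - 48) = (s^2 + s - 42)/(s^3 - 11*s^2 + 40*s - 48)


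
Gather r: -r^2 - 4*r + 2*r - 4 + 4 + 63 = -r^2 - 2*r + 63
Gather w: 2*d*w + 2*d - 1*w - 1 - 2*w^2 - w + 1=2*d - 2*w^2 + w*(2*d - 2)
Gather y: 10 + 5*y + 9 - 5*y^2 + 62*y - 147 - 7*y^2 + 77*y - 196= -12*y^2 + 144*y - 324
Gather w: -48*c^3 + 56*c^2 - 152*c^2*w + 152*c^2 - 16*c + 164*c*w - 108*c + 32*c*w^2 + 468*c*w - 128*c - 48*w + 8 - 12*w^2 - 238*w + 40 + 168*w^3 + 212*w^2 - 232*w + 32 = -48*c^3 + 208*c^2 - 252*c + 168*w^3 + w^2*(32*c + 200) + w*(-152*c^2 + 632*c - 518) + 80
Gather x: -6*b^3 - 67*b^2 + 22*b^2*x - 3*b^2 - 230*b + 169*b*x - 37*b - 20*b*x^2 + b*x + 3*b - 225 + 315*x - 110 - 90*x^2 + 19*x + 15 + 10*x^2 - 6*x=-6*b^3 - 70*b^2 - 264*b + x^2*(-20*b - 80) + x*(22*b^2 + 170*b + 328) - 320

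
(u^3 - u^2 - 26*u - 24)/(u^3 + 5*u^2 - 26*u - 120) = (u^2 - 5*u - 6)/(u^2 + u - 30)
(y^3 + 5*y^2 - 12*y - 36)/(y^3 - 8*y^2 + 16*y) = (y^3 + 5*y^2 - 12*y - 36)/(y*(y^2 - 8*y + 16))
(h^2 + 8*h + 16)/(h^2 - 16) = (h + 4)/(h - 4)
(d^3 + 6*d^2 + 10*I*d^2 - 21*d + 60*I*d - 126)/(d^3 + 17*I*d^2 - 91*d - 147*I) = (d + 6)/(d + 7*I)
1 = 1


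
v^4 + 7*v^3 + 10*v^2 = v^2*(v + 2)*(v + 5)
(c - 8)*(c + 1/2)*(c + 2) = c^3 - 11*c^2/2 - 19*c - 8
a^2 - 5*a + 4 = (a - 4)*(a - 1)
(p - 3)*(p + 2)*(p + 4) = p^3 + 3*p^2 - 10*p - 24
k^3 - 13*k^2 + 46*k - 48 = (k - 8)*(k - 3)*(k - 2)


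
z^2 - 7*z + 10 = (z - 5)*(z - 2)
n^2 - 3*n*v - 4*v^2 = (n - 4*v)*(n + v)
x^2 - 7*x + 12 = (x - 4)*(x - 3)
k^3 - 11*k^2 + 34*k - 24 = (k - 6)*(k - 4)*(k - 1)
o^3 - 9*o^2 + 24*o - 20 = (o - 5)*(o - 2)^2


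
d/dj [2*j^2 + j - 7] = 4*j + 1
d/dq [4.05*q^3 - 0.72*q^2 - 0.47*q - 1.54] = 12.15*q^2 - 1.44*q - 0.47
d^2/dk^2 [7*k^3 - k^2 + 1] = 42*k - 2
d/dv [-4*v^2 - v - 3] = -8*v - 1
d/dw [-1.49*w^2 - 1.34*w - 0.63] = -2.98*w - 1.34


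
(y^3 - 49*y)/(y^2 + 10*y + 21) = y*(y - 7)/(y + 3)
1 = 1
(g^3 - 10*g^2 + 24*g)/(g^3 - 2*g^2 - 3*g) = (-g^2 + 10*g - 24)/(-g^2 + 2*g + 3)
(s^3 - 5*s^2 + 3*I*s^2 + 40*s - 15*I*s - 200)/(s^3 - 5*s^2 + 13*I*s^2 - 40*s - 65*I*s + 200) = (s - 5*I)/(s + 5*I)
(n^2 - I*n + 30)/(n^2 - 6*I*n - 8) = (-n^2 + I*n - 30)/(-n^2 + 6*I*n + 8)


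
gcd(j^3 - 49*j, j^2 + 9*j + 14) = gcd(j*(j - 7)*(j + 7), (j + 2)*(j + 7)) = j + 7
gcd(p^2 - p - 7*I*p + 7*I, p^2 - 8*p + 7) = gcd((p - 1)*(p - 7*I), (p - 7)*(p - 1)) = p - 1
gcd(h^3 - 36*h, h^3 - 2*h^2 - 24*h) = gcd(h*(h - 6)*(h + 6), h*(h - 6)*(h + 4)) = h^2 - 6*h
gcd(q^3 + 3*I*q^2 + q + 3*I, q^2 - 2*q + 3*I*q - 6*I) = q + 3*I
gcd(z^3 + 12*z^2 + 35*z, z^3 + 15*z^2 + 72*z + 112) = z + 7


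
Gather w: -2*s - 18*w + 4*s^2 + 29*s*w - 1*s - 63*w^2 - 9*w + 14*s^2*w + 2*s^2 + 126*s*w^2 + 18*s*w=6*s^2 - 3*s + w^2*(126*s - 63) + w*(14*s^2 + 47*s - 27)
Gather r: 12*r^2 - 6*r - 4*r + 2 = 12*r^2 - 10*r + 2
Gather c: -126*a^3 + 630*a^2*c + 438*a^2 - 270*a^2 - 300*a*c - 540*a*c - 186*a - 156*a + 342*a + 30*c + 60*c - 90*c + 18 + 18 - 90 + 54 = -126*a^3 + 168*a^2 + c*(630*a^2 - 840*a)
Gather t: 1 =1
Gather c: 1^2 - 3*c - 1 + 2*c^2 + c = 2*c^2 - 2*c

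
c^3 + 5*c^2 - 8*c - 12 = (c - 2)*(c + 1)*(c + 6)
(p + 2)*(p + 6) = p^2 + 8*p + 12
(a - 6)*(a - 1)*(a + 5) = a^3 - 2*a^2 - 29*a + 30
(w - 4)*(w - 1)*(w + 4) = w^3 - w^2 - 16*w + 16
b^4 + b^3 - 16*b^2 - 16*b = b*(b - 4)*(b + 1)*(b + 4)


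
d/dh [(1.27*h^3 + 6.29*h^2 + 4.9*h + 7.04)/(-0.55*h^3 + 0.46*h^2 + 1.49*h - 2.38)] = (4.0437*h^4 + 9.1746*h^3 + 9.6663*h^2 - 36.4172*h - 22.1516)/(0.3025*h^6 - 0.506*h^5 - 1.4274*h^4 + 3.9888*h^3 + 0.0305*h^2 - 7.0924*h + 5.6644)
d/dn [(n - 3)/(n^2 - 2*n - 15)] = (n^2 - 2*n - 2*(n - 3)*(n - 1) - 15)/(-n^2 + 2*n + 15)^2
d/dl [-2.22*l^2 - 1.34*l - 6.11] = -4.44*l - 1.34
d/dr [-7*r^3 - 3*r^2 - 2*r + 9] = -21*r^2 - 6*r - 2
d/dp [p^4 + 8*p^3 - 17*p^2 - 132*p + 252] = 4*p^3 + 24*p^2 - 34*p - 132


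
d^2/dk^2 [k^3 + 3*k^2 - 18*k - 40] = 6*k + 6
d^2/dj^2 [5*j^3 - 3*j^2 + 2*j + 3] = 30*j - 6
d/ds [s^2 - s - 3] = 2*s - 1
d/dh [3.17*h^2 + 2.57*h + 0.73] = 6.34*h + 2.57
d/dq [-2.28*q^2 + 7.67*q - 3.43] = 7.67 - 4.56*q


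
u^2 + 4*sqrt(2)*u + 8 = (u + 2*sqrt(2))^2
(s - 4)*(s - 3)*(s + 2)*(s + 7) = s^4 + 2*s^3 - 37*s^2 + 10*s + 168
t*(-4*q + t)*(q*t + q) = -4*q^2*t^2 - 4*q^2*t + q*t^3 + q*t^2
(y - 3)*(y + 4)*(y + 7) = y^3 + 8*y^2 - 5*y - 84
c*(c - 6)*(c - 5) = c^3 - 11*c^2 + 30*c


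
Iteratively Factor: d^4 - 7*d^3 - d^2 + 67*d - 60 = (d - 5)*(d^3 - 2*d^2 - 11*d + 12) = (d - 5)*(d - 1)*(d^2 - d - 12) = (d - 5)*(d - 1)*(d + 3)*(d - 4)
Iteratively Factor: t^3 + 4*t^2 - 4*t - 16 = (t + 4)*(t^2 - 4) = (t - 2)*(t + 4)*(t + 2)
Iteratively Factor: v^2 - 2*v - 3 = (v - 3)*(v + 1)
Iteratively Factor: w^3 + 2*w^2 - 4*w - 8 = (w - 2)*(w^2 + 4*w + 4) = (w - 2)*(w + 2)*(w + 2)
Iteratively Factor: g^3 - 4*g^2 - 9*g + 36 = (g - 4)*(g^2 - 9) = (g - 4)*(g - 3)*(g + 3)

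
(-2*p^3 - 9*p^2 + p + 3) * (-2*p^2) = 4*p^5 + 18*p^4 - 2*p^3 - 6*p^2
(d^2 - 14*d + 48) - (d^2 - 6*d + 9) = 39 - 8*d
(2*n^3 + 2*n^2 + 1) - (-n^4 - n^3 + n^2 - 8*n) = n^4 + 3*n^3 + n^2 + 8*n + 1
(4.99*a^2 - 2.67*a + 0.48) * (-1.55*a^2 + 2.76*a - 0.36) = -7.7345*a^4 + 17.9109*a^3 - 9.9096*a^2 + 2.286*a - 0.1728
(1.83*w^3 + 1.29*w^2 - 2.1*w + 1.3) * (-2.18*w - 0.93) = -3.9894*w^4 - 4.5141*w^3 + 3.3783*w^2 - 0.881*w - 1.209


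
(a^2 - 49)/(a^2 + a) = (a^2 - 49)/(a*(a + 1))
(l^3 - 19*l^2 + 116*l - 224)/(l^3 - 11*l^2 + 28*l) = (l - 8)/l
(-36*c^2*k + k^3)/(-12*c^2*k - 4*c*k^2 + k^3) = (6*c + k)/(2*c + k)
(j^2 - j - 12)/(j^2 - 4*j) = (j + 3)/j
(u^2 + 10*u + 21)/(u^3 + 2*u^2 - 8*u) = (u^2 + 10*u + 21)/(u*(u^2 + 2*u - 8))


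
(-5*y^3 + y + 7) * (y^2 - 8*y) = -5*y^5 + 40*y^4 + y^3 - y^2 - 56*y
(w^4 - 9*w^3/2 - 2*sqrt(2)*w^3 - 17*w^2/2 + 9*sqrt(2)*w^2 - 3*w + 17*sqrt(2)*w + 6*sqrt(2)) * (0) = 0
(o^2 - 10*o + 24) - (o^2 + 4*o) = 24 - 14*o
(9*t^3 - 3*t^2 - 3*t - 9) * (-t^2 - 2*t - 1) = -9*t^5 - 15*t^4 + 18*t^2 + 21*t + 9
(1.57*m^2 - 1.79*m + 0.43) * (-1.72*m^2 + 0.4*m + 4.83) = -2.7004*m^4 + 3.7068*m^3 + 6.1275*m^2 - 8.4737*m + 2.0769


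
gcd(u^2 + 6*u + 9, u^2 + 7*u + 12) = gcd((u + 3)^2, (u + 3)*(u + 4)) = u + 3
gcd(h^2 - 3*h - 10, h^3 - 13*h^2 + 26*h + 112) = h + 2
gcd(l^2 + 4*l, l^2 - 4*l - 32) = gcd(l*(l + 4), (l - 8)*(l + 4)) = l + 4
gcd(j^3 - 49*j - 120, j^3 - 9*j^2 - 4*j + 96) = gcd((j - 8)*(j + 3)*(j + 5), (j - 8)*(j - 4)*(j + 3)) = j^2 - 5*j - 24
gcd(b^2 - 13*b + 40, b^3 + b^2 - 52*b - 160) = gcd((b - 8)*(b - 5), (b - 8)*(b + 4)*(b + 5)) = b - 8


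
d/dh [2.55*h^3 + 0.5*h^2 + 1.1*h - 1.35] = 7.65*h^2 + 1.0*h + 1.1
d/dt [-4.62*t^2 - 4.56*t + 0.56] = -9.24*t - 4.56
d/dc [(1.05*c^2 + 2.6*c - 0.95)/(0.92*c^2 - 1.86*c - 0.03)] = (-4.345*c^2 + 1.685*c - 1.845)/(0.8464*c^4 - 3.4224*c^3 + 3.4044*c^2 + 0.1116*c + 0.0009)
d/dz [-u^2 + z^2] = 2*z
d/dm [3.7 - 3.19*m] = -3.19000000000000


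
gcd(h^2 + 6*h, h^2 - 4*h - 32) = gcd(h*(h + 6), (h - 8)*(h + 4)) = 1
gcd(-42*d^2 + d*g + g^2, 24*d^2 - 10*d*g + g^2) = 6*d - g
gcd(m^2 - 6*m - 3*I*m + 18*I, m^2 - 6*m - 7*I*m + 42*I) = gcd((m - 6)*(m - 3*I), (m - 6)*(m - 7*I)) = m - 6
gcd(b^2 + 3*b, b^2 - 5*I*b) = b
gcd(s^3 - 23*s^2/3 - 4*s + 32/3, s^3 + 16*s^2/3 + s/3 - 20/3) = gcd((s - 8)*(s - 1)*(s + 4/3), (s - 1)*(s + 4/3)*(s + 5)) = s^2 + s/3 - 4/3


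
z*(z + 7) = z^2 + 7*z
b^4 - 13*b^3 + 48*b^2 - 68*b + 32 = (b - 8)*(b - 2)^2*(b - 1)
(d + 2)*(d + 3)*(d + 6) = d^3 + 11*d^2 + 36*d + 36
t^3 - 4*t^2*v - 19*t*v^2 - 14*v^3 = (t - 7*v)*(t + v)*(t + 2*v)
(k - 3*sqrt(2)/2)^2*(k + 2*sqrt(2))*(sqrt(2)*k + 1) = sqrt(2)*k^4 - k^3 - 17*sqrt(2)*k^2/2 + 21*k/2 + 9*sqrt(2)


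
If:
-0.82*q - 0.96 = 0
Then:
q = -1.17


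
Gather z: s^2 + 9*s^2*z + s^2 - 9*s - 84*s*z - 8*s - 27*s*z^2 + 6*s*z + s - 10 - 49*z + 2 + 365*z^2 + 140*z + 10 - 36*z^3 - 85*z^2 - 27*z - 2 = 2*s^2 - 16*s - 36*z^3 + z^2*(280 - 27*s) + z*(9*s^2 - 78*s + 64)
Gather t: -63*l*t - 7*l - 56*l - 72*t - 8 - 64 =-63*l + t*(-63*l - 72) - 72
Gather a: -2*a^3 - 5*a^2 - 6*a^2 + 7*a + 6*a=-2*a^3 - 11*a^2 + 13*a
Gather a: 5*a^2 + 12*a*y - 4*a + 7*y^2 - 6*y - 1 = 5*a^2 + a*(12*y - 4) + 7*y^2 - 6*y - 1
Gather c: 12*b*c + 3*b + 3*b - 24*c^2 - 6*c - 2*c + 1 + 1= 6*b - 24*c^2 + c*(12*b - 8) + 2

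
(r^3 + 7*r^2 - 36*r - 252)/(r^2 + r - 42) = r + 6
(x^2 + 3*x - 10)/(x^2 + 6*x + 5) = (x - 2)/(x + 1)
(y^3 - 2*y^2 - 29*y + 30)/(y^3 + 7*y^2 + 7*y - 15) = (y - 6)/(y + 3)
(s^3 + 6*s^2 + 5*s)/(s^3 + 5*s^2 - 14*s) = (s^2 + 6*s + 5)/(s^2 + 5*s - 14)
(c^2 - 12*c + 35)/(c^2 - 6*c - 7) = (c - 5)/(c + 1)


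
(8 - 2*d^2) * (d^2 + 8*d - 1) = -2*d^4 - 16*d^3 + 10*d^2 + 64*d - 8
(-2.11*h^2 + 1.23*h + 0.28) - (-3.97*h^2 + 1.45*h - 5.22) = 1.86*h^2 - 0.22*h + 5.5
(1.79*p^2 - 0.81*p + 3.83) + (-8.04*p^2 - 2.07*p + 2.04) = -6.25*p^2 - 2.88*p + 5.87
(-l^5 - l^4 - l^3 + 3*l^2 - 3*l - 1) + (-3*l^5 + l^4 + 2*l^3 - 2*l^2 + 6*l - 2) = -4*l^5 + l^3 + l^2 + 3*l - 3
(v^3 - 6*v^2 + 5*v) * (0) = 0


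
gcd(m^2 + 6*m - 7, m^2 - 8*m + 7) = m - 1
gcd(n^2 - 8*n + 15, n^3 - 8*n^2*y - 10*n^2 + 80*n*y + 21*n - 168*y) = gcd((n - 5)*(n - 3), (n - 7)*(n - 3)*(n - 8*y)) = n - 3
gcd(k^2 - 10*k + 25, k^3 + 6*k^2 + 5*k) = 1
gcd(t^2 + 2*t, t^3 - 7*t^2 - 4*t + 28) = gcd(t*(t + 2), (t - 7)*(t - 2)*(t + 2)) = t + 2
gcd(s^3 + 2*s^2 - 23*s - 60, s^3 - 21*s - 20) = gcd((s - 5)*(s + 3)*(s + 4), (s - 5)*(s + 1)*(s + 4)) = s^2 - s - 20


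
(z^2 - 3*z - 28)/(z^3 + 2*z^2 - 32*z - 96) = (z - 7)/(z^2 - 2*z - 24)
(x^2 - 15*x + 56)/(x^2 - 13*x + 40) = (x - 7)/(x - 5)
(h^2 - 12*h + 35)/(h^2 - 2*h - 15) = (h - 7)/(h + 3)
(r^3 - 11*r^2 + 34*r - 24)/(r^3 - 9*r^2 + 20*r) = (r^2 - 7*r + 6)/(r*(r - 5))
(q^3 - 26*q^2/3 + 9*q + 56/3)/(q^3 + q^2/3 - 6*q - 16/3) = (q - 7)/(q + 2)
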